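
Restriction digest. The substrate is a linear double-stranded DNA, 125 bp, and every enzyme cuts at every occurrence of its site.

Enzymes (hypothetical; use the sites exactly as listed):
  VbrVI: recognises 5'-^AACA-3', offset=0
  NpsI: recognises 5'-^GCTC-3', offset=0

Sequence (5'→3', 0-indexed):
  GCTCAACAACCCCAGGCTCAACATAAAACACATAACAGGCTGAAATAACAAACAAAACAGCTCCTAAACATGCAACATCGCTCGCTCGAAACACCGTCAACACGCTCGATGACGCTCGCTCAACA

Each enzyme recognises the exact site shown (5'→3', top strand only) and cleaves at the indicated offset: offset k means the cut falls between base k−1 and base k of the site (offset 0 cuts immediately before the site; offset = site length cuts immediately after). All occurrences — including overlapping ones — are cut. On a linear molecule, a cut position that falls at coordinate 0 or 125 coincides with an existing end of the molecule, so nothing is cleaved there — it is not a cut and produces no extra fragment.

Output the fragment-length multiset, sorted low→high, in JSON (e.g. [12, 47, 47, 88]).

Scan for sites:
  VbrVI (AACA, off=0): starts [4, 19, 26, 33, 46, 50, 55, 66, 73, 89, 98, 121] → cuts [4, 19, 26, 33, 46, 50, 55, 66, 73, 89, 98, 121]
  NpsI (GCTC, off=0): starts [0, 15, 59, 79, 83, 103, 113, 117] → cuts [15, 59, 79, 83, 103, 113, 117] (position 0 is a terminus of the linear molecule — no cut)

Pooled cuts: [4, 15, 19, 26, 33, 46, 50, 55, 59, 66, 73, 79, 83, 89, 98, 103, 113, 117, 121]

Fragment lengths:
  [0,4): 4 bp
  [4,15): 11 bp
  [15,19): 4 bp
  [19,26): 7 bp
  [26,33): 7 bp
  [33,46): 13 bp
  [46,50): 4 bp
  [50,55): 5 bp
  [55,59): 4 bp
  [59,66): 7 bp
  [66,73): 7 bp
  [73,79): 6 bp
  [79,83): 4 bp
  [83,89): 6 bp
  [89,98): 9 bp
  [98,103): 5 bp
  [103,113): 10 bp
  [113,117): 4 bp
  [117,121): 4 bp
  [121,125): 4 bp

[4,4,4,4,4,4,4,4,5,5,6,6,7,7,7,7,9,10,11,13]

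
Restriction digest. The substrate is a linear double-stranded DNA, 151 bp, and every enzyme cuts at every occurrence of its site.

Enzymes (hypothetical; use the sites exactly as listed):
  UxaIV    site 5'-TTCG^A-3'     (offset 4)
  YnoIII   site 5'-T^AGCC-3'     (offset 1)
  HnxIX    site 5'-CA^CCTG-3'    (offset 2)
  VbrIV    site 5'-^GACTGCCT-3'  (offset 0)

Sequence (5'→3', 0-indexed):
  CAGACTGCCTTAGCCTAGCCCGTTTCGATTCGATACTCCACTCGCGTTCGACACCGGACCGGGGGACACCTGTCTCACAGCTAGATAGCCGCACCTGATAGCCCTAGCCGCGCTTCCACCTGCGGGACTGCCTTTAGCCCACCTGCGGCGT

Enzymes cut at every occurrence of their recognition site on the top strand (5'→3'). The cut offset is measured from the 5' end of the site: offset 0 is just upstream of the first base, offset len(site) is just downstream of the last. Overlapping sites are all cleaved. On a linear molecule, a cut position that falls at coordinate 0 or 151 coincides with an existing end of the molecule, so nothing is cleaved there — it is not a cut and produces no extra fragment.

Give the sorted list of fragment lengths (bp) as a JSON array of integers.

Scan for sites:
  UxaIV (TTCGA, off=4): starts [23, 28, 46] → cuts [27, 32, 50]
  YnoIII (TAGCC, off=1): starts [10, 15, 85, 98, 104, 134] → cuts [11, 16, 86, 99, 105, 135]
  HnxIX (CACCTG, off=2): starts [66, 91, 116, 139] → cuts [68, 93, 118, 141]
  VbrIV (GACTGCCT, off=0): starts [2, 125] → cuts [2, 125]

All cut coordinates (distinct, sorted): [2, 11, 16, 27, 32, 50, 68, 86, 93, 99, 105, 118, 125, 135, 141]

Fragments:
  [0,2): 2 bp
  [2,11): 9 bp
  [11,16): 5 bp
  [16,27): 11 bp
  [27,32): 5 bp
  [32,50): 18 bp
  [50,68): 18 bp
  [68,86): 18 bp
  [86,93): 7 bp
  [93,99): 6 bp
  [99,105): 6 bp
  [105,118): 13 bp
  [118,125): 7 bp
  [125,135): 10 bp
  [135,141): 6 bp
  [141,151): 10 bp

[2,5,5,6,6,6,7,7,9,10,10,11,13,18,18,18]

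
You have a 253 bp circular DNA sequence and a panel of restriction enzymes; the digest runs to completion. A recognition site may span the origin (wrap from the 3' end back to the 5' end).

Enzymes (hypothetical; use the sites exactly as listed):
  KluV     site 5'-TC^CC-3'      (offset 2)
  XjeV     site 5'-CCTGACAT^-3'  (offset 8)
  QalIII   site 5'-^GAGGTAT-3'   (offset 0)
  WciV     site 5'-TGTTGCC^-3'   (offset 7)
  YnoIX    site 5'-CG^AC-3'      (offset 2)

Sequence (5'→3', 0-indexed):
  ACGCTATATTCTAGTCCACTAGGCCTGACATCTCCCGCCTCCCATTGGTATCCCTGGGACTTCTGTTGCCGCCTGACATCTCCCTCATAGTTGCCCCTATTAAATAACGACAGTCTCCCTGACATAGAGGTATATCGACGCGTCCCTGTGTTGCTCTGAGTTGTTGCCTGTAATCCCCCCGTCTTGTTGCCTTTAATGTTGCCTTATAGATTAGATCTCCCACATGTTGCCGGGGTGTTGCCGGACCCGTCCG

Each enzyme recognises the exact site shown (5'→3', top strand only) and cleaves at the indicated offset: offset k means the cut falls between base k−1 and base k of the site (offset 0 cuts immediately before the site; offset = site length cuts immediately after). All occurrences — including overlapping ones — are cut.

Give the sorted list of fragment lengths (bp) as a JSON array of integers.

[1,3,3,7,7,7,8,8,9,11,11,11,11,12,12,16,16,18,24,27,31]

Per-enzyme occurrences:
  KluV (TCCC, off=2): starts [32, 39, 50, 80, 115, 142, 173, 217] → cuts [34, 41, 52, 82, 117, 144, 175, 219]
  XjeV (CCTGACAT, off=8): starts [23, 71, 117] → cuts [31, 79, 125]
  QalIII (GAGGTAT, off=0): starts [126] → cuts [126]
  WciV (TGTTGCC, off=7): starts [63, 161, 184, 196, 224, 235] → cuts [70, 168, 191, 203, 231, 242]
  YnoIX (CGAC, off=2): starts [107, 135, 251] → cuts [0, 109, 137]

All cut coordinates (distinct, sorted): [0, 31, 34, 41, 52, 70, 79, 82, 109, 117, 125, 126, 137, 144, 168, 175, 191, 203, 219, 231, 242]

Fragment lengths:
  0→31: 31 bp
  31→34: 3 bp
  34→41: 7 bp
  41→52: 11 bp
  52→70: 18 bp
  70→79: 9 bp
  79→82: 3 bp
  82→109: 27 bp
  109→117: 8 bp
  117→125: 8 bp
  125→126: 1 bp
  126→137: 11 bp
  137→144: 7 bp
  144→168: 24 bp
  168→175: 7 bp
  175→191: 16 bp
  191→203: 12 bp
  203→219: 16 bp
  219→231: 12 bp
  231→242: 11 bp
  242→0 (wrap): 253-242+0 = 11 bp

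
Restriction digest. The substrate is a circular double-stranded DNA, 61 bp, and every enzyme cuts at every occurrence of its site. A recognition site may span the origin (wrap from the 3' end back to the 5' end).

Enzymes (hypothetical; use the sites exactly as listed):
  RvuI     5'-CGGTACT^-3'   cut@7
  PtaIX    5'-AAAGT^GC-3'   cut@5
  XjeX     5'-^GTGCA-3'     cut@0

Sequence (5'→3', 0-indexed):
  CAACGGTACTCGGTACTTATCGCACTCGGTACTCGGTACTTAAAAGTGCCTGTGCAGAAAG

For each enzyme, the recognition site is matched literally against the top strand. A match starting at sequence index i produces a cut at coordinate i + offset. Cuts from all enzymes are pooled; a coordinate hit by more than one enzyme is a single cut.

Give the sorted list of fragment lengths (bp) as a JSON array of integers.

[4,7,7,7,16,20]

Site scan:
  RvuI (CGGTACT, off=7): starts [3, 10, 26, 33] → cuts [10, 17, 33, 40]
  PtaIX (AAAGTGC, off=5): starts [42] → cuts [47]
  XjeX (GTGCA, off=0): starts [51] → cuts [51]

All cut coordinates (distinct, sorted): [10, 17, 33, 40, 47, 51]

Fragments:
  10→17: 7 bp
  17→33: 16 bp
  33→40: 7 bp
  40→47: 7 bp
  47→51: 4 bp
  51→10 (wrap): 61-51+10 = 20 bp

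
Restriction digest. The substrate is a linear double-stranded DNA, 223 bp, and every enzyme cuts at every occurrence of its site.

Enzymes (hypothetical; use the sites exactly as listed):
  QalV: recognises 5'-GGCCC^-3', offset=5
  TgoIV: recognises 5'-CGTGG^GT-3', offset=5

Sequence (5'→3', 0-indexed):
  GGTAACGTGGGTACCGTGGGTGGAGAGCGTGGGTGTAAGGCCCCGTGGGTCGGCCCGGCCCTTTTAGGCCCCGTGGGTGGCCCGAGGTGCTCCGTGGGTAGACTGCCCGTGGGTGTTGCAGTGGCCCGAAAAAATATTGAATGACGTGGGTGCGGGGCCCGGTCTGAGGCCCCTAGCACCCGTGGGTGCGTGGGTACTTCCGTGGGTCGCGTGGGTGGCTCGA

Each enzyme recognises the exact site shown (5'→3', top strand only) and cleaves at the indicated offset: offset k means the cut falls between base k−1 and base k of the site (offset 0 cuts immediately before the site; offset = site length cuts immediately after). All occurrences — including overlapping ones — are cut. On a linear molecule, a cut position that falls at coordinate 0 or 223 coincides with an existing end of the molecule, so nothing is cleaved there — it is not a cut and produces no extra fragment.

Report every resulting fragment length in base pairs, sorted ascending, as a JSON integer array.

[5,5,5,7,8,8,9,9,9,10,10,11,11,12,12,13,13,14,15,15,22]

Site scan:
  QalV (GGCCC, off=5): starts [38, 51, 56, 66, 78, 122, 155, 167] → cuts [43, 56, 61, 71, 83, 127, 160, 172]
  TgoIV (CGTGGGT, off=5): starts [5, 14, 27, 43, 71, 92, 107, 144, 180, 188, 200, 209] → cuts [10, 19, 32, 48, 76, 97, 112, 149, 185, 193, 205, 214]

Pooled cuts: [10, 19, 32, 43, 48, 56, 61, 71, 76, 83, 97, 112, 127, 149, 160, 172, 185, 193, 205, 214]

Fragments:
  [0,10): 10 bp
  [10,19): 9 bp
  [19,32): 13 bp
  [32,43): 11 bp
  [43,48): 5 bp
  [48,56): 8 bp
  [56,61): 5 bp
  [61,71): 10 bp
  [71,76): 5 bp
  [76,83): 7 bp
  [83,97): 14 bp
  [97,112): 15 bp
  [112,127): 15 bp
  [127,149): 22 bp
  [149,160): 11 bp
  [160,172): 12 bp
  [172,185): 13 bp
  [185,193): 8 bp
  [193,205): 12 bp
  [205,214): 9 bp
  [214,223): 9 bp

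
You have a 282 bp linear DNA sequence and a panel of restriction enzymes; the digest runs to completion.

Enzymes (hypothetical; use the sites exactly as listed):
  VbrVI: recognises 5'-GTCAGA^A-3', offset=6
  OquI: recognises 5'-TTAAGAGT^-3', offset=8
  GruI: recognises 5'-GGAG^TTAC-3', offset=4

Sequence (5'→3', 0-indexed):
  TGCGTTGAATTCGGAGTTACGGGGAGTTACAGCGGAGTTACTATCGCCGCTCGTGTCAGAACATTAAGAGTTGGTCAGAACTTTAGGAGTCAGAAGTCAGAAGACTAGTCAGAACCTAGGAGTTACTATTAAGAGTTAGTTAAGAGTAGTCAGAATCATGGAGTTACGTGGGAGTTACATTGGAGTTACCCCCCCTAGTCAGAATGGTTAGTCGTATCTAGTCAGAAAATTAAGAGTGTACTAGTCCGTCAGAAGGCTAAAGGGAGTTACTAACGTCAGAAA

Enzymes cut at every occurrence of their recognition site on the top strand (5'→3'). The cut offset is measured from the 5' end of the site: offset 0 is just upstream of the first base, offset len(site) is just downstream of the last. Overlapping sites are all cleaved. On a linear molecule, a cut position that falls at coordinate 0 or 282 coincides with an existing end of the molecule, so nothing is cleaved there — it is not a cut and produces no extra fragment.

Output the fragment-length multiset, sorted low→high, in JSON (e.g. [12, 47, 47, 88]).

Per-enzyme occurrences:
  VbrVI GTCAGAA/6: at [54, 73, 88, 95, 107, 148, 197, 220, 247, 274] ⇒ [60, 79, 94, 101, 113, 154, 203, 226, 253, 280]
  OquI TTAAGAGT/8: at [63, 128, 139, 229] ⇒ [71, 136, 147, 237]
  GruI GGAGTTAC/4: at [12, 22, 33, 118, 159, 170, 181, 262] ⇒ [16, 26, 37, 122, 163, 174, 185, 266]

All cut coordinates (distinct, sorted): [16, 26, 37, 60, 71, 79, 94, 101, 113, 122, 136, 147, 154, 163, 174, 185, 203, 226, 237, 253, 266, 280]

Fragments:
  [0,16): 16 bp
  [16,26): 10 bp
  [26,37): 11 bp
  [37,60): 23 bp
  [60,71): 11 bp
  [71,79): 8 bp
  [79,94): 15 bp
  [94,101): 7 bp
  [101,113): 12 bp
  [113,122): 9 bp
  [122,136): 14 bp
  [136,147): 11 bp
  [147,154): 7 bp
  [154,163): 9 bp
  [163,174): 11 bp
  [174,185): 11 bp
  [185,203): 18 bp
  [203,226): 23 bp
  [226,237): 11 bp
  [237,253): 16 bp
  [253,266): 13 bp
  [266,280): 14 bp
  [280,282): 2 bp

[2,7,7,8,9,9,10,11,11,11,11,11,11,12,13,14,14,15,16,16,18,23,23]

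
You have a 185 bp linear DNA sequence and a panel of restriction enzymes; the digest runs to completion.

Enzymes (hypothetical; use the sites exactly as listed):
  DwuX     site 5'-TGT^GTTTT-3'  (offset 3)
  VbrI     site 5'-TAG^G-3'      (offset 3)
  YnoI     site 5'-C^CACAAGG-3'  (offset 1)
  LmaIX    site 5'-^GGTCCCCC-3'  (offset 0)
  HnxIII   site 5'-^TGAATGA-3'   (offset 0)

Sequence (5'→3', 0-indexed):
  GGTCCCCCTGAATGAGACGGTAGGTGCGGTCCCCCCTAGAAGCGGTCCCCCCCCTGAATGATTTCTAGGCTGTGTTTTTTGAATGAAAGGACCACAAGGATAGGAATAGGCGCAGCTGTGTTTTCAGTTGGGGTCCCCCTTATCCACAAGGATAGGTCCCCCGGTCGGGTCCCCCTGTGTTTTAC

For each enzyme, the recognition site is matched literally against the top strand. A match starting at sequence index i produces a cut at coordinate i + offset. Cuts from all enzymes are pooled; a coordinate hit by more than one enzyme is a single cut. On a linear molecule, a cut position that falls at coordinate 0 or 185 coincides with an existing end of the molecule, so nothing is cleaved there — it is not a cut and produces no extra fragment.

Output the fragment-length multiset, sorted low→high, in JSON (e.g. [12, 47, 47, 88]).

Scan for sites:
  DwuX TGTGTTTT/3: at [70, 116, 175] ⇒ [73, 119, 178]
  VbrI TAGG/3: at [20, 65, 100, 106, 152] ⇒ [23, 68, 103, 109, 155]
  YnoI CCACAAGG/1: at [91, 143] ⇒ [92, 144]
  LmaIX GGTCCCCC/0: at [0, 27, 43, 131, 154, 167] ⇒ [27, 43, 131, 154, 167] (position 0 is a terminus of the linear molecule — no cut)
  HnxIII TGAATGA/0: at [8, 54, 79] ⇒ [8, 54, 79]

All cut coordinates (distinct, sorted): [8, 23, 27, 43, 54, 68, 73, 79, 92, 103, 109, 119, 131, 144, 154, 155, 167, 178]

Fragments:
  [0,8): 8 bp
  [8,23): 15 bp
  [23,27): 4 bp
  [27,43): 16 bp
  [43,54): 11 bp
  [54,68): 14 bp
  [68,73): 5 bp
  [73,79): 6 bp
  [79,92): 13 bp
  [92,103): 11 bp
  [103,109): 6 bp
  [109,119): 10 bp
  [119,131): 12 bp
  [131,144): 13 bp
  [144,154): 10 bp
  [154,155): 1 bp
  [155,167): 12 bp
  [167,178): 11 bp
  [178,185): 7 bp

[1,4,5,6,6,7,8,10,10,11,11,11,12,12,13,13,14,15,16]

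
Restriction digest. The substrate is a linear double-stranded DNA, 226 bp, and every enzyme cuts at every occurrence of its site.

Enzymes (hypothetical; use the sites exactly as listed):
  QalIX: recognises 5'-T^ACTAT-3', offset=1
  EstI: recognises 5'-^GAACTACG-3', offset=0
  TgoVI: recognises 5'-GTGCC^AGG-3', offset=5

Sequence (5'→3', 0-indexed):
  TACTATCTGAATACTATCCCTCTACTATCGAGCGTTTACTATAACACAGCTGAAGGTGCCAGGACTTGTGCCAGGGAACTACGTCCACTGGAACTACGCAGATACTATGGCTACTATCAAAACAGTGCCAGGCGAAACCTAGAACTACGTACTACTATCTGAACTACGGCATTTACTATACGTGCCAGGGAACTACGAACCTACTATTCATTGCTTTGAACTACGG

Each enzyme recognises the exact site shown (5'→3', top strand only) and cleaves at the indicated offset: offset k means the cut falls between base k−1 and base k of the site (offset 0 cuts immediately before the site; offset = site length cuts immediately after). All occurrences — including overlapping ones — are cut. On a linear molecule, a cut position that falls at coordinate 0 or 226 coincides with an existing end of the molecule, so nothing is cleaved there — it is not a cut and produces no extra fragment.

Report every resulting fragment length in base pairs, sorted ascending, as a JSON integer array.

[1,3,3,7,9,9,11,11,12,12,12,12,13,13,14,14,15,15,17,23]

Scan for sites:
  QalIX (TACTAT, off=1): starts [0, 11, 22, 36, 102, 111, 152, 173, 201] → cuts [1, 12, 23, 37, 103, 112, 153, 174, 202]
  EstI (GAACTACG, off=0): starts [75, 90, 141, 160, 189, 217] → cuts [75, 90, 141, 160, 189, 217]
  TgoVI (GTGCCAGG, off=5): starts [55, 67, 124, 181] → cuts [60, 72, 129, 186]

All cut coordinates (distinct, sorted): [1, 12, 23, 37, 60, 72, 75, 90, 103, 112, 129, 141, 153, 160, 174, 186, 189, 202, 217]

Fragments:
  [0,1): 1 bp
  [1,12): 11 bp
  [12,23): 11 bp
  [23,37): 14 bp
  [37,60): 23 bp
  [60,72): 12 bp
  [72,75): 3 bp
  [75,90): 15 bp
  [90,103): 13 bp
  [103,112): 9 bp
  [112,129): 17 bp
  [129,141): 12 bp
  [141,153): 12 bp
  [153,160): 7 bp
  [160,174): 14 bp
  [174,186): 12 bp
  [186,189): 3 bp
  [189,202): 13 bp
  [202,217): 15 bp
  [217,226): 9 bp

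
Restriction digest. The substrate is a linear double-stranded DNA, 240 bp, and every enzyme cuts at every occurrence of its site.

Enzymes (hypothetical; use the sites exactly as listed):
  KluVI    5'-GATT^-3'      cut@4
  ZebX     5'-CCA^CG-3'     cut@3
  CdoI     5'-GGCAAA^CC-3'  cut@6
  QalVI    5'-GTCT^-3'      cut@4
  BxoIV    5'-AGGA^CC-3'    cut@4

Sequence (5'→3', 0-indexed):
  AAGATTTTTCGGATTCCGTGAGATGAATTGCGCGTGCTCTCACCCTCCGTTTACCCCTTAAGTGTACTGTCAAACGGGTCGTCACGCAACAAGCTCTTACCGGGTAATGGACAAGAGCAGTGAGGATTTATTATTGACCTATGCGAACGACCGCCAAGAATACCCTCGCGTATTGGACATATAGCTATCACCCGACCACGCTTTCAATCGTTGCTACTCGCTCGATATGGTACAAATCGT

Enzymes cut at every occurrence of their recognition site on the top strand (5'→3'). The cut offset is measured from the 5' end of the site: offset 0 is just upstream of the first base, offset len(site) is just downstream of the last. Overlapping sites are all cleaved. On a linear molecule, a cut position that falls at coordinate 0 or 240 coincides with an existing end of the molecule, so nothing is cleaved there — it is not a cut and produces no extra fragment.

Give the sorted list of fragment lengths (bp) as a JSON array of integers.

Scan for sites:
  KluVI GATT/4: at [2, 11, 124] ⇒ [6, 15, 128]
  ZebX CCACG/3: at [195] ⇒ [198]
  CdoI (GGCAAACC, off=6): no sites
  QalVI (GTCT, off=4): no sites
  BxoIV (AGGACC, off=4): no sites

All cut coordinates (distinct, sorted): [6, 15, 128, 198]

Fragments:
  [0,6): 6 bp
  [6,15): 9 bp
  [15,128): 113 bp
  [128,198): 70 bp
  [198,240): 42 bp

[6,9,42,70,113]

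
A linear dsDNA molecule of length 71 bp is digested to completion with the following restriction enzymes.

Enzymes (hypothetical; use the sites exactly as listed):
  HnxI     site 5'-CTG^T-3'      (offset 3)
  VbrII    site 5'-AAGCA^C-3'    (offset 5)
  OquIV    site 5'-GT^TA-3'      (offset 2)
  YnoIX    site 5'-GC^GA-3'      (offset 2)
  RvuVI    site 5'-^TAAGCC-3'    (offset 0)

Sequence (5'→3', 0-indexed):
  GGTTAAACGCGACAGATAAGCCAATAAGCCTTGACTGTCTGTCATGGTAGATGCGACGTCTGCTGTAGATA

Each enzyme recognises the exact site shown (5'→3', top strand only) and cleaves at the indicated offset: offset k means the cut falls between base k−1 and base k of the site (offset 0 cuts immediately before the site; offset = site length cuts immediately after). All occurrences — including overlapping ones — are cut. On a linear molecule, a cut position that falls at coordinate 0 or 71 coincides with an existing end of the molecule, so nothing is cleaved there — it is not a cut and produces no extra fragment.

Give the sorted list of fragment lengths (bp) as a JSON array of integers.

Per-enzyme occurrences:
  HnxI (CTGT, off=3): starts [34, 38, 62] → cuts [37, 41, 65]
  VbrII (AAGCAC, off=5): no sites
  OquIV (GTTA, off=2): starts [1] → cuts [3]
  YnoIX (GCGA, off=2): starts [8, 52] → cuts [10, 54]
  RvuVI (TAAGCC, off=0): starts [16, 24] → cuts [16, 24]

Pooled cuts: [3, 10, 16, 24, 37, 41, 54, 65]

Fragments:
  [0,3): 3 bp
  [3,10): 7 bp
  [10,16): 6 bp
  [16,24): 8 bp
  [24,37): 13 bp
  [37,41): 4 bp
  [41,54): 13 bp
  [54,65): 11 bp
  [65,71): 6 bp

[3,4,6,6,7,8,11,13,13]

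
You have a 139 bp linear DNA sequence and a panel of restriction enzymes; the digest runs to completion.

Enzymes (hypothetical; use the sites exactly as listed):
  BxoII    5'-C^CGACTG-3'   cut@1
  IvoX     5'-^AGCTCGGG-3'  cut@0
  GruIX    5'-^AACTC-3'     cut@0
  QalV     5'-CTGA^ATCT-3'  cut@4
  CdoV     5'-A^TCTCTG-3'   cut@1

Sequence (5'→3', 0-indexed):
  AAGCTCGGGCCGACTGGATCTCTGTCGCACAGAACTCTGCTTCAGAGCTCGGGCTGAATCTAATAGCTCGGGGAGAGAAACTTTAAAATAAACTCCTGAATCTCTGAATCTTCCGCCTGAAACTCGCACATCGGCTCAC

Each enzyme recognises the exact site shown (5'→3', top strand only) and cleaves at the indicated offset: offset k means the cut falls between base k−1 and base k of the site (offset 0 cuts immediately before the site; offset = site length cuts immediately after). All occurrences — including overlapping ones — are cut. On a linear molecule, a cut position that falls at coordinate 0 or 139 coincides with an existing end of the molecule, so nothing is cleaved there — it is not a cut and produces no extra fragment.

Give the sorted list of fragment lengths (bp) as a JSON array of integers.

[1,1,7,7,8,9,9,12,13,13,14,19,26]

Scan for sites:
  BxoII (CCGACTG, off=1): starts [9] → cuts [10]
  IvoX (AGCTCGGG, off=0): starts [1, 45, 64] → cuts [1, 45, 64]
  GruIX (AACTC, off=0): starts [32, 90, 120] → cuts [32, 90, 120]
  QalV (CTGAATCT, off=4): starts [53, 95, 103] → cuts [57, 99, 107]
  CdoV (ATCTCTG, off=1): starts [17, 99] → cuts [18, 100]

Pooled cuts: [1, 10, 18, 32, 45, 57, 64, 90, 99, 100, 107, 120]

Fragments:
  [0,1): 1 bp
  [1,10): 9 bp
  [10,18): 8 bp
  [18,32): 14 bp
  [32,45): 13 bp
  [45,57): 12 bp
  [57,64): 7 bp
  [64,90): 26 bp
  [90,99): 9 bp
  [99,100): 1 bp
  [100,107): 7 bp
  [107,120): 13 bp
  [120,139): 19 bp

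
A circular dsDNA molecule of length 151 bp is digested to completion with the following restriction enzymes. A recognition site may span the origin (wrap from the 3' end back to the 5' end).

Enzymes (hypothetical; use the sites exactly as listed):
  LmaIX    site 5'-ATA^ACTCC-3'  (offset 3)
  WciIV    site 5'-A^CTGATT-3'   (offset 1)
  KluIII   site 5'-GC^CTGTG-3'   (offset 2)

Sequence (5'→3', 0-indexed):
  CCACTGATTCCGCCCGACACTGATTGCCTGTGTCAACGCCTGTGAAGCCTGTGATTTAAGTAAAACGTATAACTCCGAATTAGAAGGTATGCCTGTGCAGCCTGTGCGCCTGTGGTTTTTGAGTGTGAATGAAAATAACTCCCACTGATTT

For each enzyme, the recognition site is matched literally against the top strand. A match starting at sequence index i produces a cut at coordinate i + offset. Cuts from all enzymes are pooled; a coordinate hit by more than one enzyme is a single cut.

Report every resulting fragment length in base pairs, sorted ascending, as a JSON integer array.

[7,8,8,9,9,10,12,16,21,23,28]

Site scan:
  LmaIX (ATAACTCC, off=3): starts [68, 134] → cuts [71, 137]
  WciIV (ACTGATT, off=1): starts [2, 18, 143] → cuts [3, 19, 144]
  KluIII (GCCTGTG, off=2): starts [25, 37, 46, 90, 99, 107] → cuts [27, 39, 48, 92, 101, 109]

All cut coordinates (distinct, sorted): [3, 19, 27, 39, 48, 71, 92, 101, 109, 137, 144]

Fragment lengths:
  3→19: 16 bp
  19→27: 8 bp
  27→39: 12 bp
  39→48: 9 bp
  48→71: 23 bp
  71→92: 21 bp
  92→101: 9 bp
  101→109: 8 bp
  109→137: 28 bp
  137→144: 7 bp
  144→3 (wrap): 151-144+3 = 10 bp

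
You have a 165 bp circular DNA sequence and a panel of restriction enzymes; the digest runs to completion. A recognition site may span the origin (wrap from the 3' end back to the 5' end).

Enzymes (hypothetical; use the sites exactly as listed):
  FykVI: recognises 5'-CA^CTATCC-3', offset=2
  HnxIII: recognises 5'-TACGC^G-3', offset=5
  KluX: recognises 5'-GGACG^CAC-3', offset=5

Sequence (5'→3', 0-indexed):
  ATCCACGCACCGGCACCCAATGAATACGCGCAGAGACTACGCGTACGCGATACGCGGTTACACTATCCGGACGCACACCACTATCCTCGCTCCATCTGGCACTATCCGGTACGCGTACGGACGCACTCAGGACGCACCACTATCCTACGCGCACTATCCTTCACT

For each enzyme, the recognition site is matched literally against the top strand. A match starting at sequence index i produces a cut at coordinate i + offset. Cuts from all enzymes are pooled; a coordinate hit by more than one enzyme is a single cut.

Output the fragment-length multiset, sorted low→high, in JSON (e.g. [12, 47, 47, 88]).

Site scan:
  FykVI (CACTATCC, off=2): starts [60, 78, 99, 137, 151, 161] → cuts [62, 80, 101, 139, 153, 163]
  HnxIII (TACGCG, off=5): starts [24, 37, 43, 50, 109, 145] → cuts [29, 42, 48, 55, 114, 150]
  KluX (GGACGCAC, off=5): starts [68, 118, 129] → cuts [73, 123, 134]

All cut coordinates (distinct, sorted): [29, 42, 48, 55, 62, 73, 80, 101, 114, 123, 134, 139, 150, 153, 163]

Fragment lengths:
  29→42: 13 bp
  42→48: 6 bp
  48→55: 7 bp
  55→62: 7 bp
  62→73: 11 bp
  73→80: 7 bp
  80→101: 21 bp
  101→114: 13 bp
  114→123: 9 bp
  123→134: 11 bp
  134→139: 5 bp
  139→150: 11 bp
  150→153: 3 bp
  153→163: 10 bp
  163→29 (wrap): 165-163+29 = 31 bp

[3,5,6,7,7,7,9,10,11,11,11,13,13,21,31]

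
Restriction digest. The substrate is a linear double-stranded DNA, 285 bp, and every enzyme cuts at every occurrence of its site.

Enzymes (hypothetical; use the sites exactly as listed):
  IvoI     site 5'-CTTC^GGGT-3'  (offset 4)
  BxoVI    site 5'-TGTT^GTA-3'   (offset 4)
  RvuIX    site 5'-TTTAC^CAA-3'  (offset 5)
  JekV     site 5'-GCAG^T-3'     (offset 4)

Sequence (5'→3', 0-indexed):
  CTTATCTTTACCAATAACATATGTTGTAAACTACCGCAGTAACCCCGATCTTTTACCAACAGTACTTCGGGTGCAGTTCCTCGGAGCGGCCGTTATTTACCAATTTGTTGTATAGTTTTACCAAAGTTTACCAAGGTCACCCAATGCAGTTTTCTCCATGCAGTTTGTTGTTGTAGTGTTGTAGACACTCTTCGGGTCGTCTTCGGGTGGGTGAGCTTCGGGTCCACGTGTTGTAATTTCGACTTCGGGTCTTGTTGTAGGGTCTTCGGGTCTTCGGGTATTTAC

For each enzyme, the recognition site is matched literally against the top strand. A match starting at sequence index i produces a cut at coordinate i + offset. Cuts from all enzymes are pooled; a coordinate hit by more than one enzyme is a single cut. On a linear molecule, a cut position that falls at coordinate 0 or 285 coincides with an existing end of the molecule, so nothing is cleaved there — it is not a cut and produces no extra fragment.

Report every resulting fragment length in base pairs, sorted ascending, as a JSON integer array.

[8,8,8,9,9,10,10,10,11,11,11,12,12,13,13,14,14,14,14,15,17,18,24]

Per-enzyme occurrences:
  IvoI CTTCGGGT/4: at [64, 189, 200, 215, 242, 263, 271] ⇒ [68, 193, 204, 219, 246, 267, 275]
  BxoVI TGTTGTA/4: at [21, 105, 168, 176, 228, 252] ⇒ [25, 109, 172, 180, 232, 256]
  RvuIX TTTACCAA/5: at [6, 51, 95, 116, 126] ⇒ [11, 56, 100, 121, 131]
  JekV GCAGT/4: at [35, 72, 145, 159] ⇒ [39, 76, 149, 163]

Pooled cuts: [11, 25, 39, 56, 68, 76, 100, 109, 121, 131, 149, 163, 172, 180, 193, 204, 219, 232, 246, 256, 267, 275]

Fragments:
  [0,11): 11 bp
  [11,25): 14 bp
  [25,39): 14 bp
  [39,56): 17 bp
  [56,68): 12 bp
  [68,76): 8 bp
  [76,100): 24 bp
  [100,109): 9 bp
  [109,121): 12 bp
  [121,131): 10 bp
  [131,149): 18 bp
  [149,163): 14 bp
  [163,172): 9 bp
  [172,180): 8 bp
  [180,193): 13 bp
  [193,204): 11 bp
  [204,219): 15 bp
  [219,232): 13 bp
  [232,246): 14 bp
  [246,256): 10 bp
  [256,267): 11 bp
  [267,275): 8 bp
  [275,285): 10 bp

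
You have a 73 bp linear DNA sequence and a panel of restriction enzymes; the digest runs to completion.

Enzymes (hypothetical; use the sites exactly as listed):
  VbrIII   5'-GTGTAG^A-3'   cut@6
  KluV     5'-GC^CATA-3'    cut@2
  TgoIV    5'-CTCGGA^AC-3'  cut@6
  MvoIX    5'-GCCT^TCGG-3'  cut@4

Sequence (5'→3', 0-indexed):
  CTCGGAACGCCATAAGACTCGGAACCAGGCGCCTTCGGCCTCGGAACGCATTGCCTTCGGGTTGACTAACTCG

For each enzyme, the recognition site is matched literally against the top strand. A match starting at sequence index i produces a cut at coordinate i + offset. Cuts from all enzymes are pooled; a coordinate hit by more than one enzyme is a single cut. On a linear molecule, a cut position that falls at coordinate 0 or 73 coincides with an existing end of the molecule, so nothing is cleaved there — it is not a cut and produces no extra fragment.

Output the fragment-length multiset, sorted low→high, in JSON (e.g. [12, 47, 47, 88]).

Site scan:
  VbrIII (GTGTAGA, off=6): no sites
  KluV GCCATA/2: at [8] ⇒ [10]
  TgoIV CTCGGAAC/6: at [0, 17, 39] ⇒ [6, 23, 45]
  MvoIX GCCTTCGG/4: at [30, 52] ⇒ [34, 56]

All cut coordinates (distinct, sorted): [6, 10, 23, 34, 45, 56]

Fragments:
  [0,6): 6 bp
  [6,10): 4 bp
  [10,23): 13 bp
  [23,34): 11 bp
  [34,45): 11 bp
  [45,56): 11 bp
  [56,73): 17 bp

[4,6,11,11,11,13,17]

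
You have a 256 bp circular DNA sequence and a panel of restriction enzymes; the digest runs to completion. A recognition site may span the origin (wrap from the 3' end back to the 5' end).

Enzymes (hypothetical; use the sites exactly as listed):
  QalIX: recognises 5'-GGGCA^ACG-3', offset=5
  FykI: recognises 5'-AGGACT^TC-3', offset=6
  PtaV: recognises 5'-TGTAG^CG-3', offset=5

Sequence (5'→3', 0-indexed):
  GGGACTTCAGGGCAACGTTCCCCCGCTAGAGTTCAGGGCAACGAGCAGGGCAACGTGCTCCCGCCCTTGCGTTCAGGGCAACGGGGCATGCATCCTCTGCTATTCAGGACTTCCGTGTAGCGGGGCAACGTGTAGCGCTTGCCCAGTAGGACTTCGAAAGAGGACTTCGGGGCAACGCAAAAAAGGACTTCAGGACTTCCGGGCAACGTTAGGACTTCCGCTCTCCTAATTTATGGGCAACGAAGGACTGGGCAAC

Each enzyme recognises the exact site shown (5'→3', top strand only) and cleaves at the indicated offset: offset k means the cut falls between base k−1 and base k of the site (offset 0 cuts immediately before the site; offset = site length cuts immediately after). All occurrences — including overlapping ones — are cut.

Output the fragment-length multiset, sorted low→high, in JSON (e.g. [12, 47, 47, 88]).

Per-enzyme occurrences:
  QalIX (GGGCAACG, off=5): starts [9, 35, 47, 75, 122, 169, 200, 234, 249] → cuts [14, 40, 52, 80, 127, 174, 205, 239, 254]
  FykI (AGGACTTC, off=6): starts [105, 147, 160, 183, 191, 210] → cuts [111, 153, 166, 189, 197, 216]
  PtaV (TGTAGCG, off=5): starts [115, 130] → cuts [120, 135]

Pooled cuts: [14, 40, 52, 80, 111, 120, 127, 135, 153, 166, 174, 189, 197, 205, 216, 239, 254]

Fragment lengths:
  14→40: 26 bp
  40→52: 12 bp
  52→80: 28 bp
  80→111: 31 bp
  111→120: 9 bp
  120→127: 7 bp
  127→135: 8 bp
  135→153: 18 bp
  153→166: 13 bp
  166→174: 8 bp
  174→189: 15 bp
  189→197: 8 bp
  197→205: 8 bp
  205→216: 11 bp
  216→239: 23 bp
  239→254: 15 bp
  254→14 (wrap): 256-254+14 = 16 bp

[7,8,8,8,8,9,11,12,13,15,15,16,18,23,26,28,31]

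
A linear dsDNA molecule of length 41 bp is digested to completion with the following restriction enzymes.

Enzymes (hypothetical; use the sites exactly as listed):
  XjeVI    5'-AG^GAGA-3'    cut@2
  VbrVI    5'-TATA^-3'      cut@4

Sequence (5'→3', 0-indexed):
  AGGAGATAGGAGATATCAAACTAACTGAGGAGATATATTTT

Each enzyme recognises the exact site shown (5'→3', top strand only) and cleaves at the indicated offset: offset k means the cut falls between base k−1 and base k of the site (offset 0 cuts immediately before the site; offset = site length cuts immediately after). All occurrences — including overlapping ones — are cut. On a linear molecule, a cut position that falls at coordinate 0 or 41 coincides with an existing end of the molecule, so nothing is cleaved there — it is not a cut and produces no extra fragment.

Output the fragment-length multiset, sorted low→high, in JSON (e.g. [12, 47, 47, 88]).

Per-enzyme occurrences:
  XjeVI AGGAGA/2: at [0, 7, 27] ⇒ [2, 9, 29]
  VbrVI TATA/4: at [33] ⇒ [37]

All cut coordinates (distinct, sorted): [2, 9, 29, 37]

Fragment lengths:
  [0,2): 2 bp
  [2,9): 7 bp
  [9,29): 20 bp
  [29,37): 8 bp
  [37,41): 4 bp

[2,4,7,8,20]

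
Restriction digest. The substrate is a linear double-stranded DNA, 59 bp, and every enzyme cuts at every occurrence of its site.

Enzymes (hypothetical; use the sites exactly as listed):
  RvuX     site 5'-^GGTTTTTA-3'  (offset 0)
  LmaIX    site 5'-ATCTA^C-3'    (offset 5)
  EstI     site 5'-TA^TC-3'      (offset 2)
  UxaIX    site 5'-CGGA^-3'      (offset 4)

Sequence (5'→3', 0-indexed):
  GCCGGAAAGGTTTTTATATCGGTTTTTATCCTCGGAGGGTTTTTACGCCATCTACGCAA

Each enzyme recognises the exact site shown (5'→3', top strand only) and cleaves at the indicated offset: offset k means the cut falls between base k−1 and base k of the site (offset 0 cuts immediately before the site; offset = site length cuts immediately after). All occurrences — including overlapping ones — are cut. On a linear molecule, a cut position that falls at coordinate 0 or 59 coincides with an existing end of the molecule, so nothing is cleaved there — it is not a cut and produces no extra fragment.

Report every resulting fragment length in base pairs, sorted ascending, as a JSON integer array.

Per-enzyme occurrences:
  RvuX GGTTTTTA/0: at [8, 20, 37] ⇒ [8, 20, 37]
  LmaIX ATCTAC/5: at [49] ⇒ [54]
  EstI TATC/2: at [16, 26] ⇒ [18, 28]
  UxaIX CGGA/4: at [2, 32] ⇒ [6, 36]

All cut coordinates (distinct, sorted): [6, 8, 18, 20, 28, 36, 37, 54]

Fragment lengths:
  [0,6): 6 bp
  [6,8): 2 bp
  [8,18): 10 bp
  [18,20): 2 bp
  [20,28): 8 bp
  [28,36): 8 bp
  [36,37): 1 bp
  [37,54): 17 bp
  [54,59): 5 bp

[1,2,2,5,6,8,8,10,17]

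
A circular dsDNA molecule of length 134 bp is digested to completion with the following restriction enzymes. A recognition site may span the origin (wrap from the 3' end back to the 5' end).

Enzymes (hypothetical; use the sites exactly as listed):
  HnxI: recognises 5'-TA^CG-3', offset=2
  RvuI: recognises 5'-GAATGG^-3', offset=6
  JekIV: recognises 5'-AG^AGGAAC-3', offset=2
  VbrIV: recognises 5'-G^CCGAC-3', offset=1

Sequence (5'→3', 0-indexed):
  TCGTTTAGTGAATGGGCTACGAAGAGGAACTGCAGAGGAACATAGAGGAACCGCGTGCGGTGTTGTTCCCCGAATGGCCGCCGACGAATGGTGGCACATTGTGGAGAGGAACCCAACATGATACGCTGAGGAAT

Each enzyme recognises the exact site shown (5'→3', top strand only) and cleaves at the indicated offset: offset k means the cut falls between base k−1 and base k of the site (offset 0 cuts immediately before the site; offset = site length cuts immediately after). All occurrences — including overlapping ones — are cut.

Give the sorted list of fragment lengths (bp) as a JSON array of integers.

[3,4,5,10,11,11,15,17,26,32]

Per-enzyme occurrences:
  HnxI TACG/2: at [17, 121] ⇒ [19, 123]
  RvuI GAATGG/6: at [9, 71, 85] ⇒ [15, 77, 91]
  JekIV AGAGGAAC/2: at [22, 33, 43, 104] ⇒ [24, 35, 45, 106]
  VbrIV GCCGAC/1: at [79] ⇒ [80]

All cut coordinates (distinct, sorted): [15, 19, 24, 35, 45, 77, 80, 91, 106, 123]

Fragment lengths:
  15→19: 4 bp
  19→24: 5 bp
  24→35: 11 bp
  35→45: 10 bp
  45→77: 32 bp
  77→80: 3 bp
  80→91: 11 bp
  91→106: 15 bp
  106→123: 17 bp
  123→15 (wrap): 134-123+15 = 26 bp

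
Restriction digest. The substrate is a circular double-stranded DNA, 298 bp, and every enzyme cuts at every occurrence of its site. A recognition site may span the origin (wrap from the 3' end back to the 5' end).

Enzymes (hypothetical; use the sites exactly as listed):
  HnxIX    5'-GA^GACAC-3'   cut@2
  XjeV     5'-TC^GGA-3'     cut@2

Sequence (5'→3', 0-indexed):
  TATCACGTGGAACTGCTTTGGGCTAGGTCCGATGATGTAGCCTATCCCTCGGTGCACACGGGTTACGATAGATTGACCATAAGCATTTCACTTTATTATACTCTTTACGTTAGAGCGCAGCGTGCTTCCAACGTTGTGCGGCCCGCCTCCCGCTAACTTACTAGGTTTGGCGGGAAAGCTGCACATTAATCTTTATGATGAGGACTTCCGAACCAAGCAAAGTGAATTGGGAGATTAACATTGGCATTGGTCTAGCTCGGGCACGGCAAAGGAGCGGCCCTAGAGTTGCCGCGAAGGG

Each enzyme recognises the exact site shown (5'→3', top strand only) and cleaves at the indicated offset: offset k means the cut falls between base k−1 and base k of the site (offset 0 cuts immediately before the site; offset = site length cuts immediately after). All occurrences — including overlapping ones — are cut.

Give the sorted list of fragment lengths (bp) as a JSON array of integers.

Site scan:
  HnxIX (GAGACAC, off=2): no sites
  XjeV (TCGGA, off=2): no sites

Pooled cuts: ∅

Fragments:
  no cuts → one circular fragment of 298 bp

[298]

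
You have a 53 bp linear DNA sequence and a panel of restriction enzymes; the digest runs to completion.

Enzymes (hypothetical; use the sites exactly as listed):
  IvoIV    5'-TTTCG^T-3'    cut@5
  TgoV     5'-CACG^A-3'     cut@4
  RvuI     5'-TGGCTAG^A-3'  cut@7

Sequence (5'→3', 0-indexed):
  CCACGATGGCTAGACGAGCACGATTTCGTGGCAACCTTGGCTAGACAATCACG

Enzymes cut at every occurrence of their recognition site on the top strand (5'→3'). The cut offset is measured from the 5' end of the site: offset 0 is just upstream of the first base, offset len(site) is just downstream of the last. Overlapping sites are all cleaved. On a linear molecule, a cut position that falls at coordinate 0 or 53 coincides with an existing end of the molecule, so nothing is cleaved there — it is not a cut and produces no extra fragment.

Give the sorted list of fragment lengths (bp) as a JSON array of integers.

[5,6,8,9,9,16]

Site scan:
  IvoIV TTTCGT/5: at [23] ⇒ [28]
  TgoV CACGA/4: at [1, 18] ⇒ [5, 22]
  RvuI TGGCTAGA/7: at [6, 37] ⇒ [13, 44]

Pooled cuts: [5, 13, 22, 28, 44]

Fragment lengths:
  [0,5): 5 bp
  [5,13): 8 bp
  [13,22): 9 bp
  [22,28): 6 bp
  [28,44): 16 bp
  [44,53): 9 bp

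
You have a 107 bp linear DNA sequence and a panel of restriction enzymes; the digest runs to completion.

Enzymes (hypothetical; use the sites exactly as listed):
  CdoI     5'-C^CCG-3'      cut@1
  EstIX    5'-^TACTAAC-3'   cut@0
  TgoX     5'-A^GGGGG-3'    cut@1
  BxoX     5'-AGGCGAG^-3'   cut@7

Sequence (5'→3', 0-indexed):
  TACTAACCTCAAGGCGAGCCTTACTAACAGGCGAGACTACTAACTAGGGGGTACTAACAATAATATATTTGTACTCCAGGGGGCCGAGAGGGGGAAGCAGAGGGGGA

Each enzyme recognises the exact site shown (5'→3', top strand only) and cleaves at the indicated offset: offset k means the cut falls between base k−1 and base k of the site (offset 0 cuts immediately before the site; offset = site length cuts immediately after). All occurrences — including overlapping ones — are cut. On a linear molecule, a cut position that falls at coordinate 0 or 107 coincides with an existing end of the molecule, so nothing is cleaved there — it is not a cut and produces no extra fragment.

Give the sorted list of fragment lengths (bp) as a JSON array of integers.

Scan for sites:
  CdoI (CCCG, off=1): no sites
  EstIX (TACTAAC, off=0): starts [0, 21, 37, 51] → cuts [21, 37, 51] (position 0 is a terminus of the linear molecule — no cut)
  TgoX (AGGGGG, off=1): starts [45, 77, 88, 100] → cuts [46, 78, 89, 101]
  BxoX (AGGCGAG, off=7): starts [11, 28] → cuts [18, 35]

Pooled cuts: [18, 21, 35, 37, 46, 51, 78, 89, 101]

Fragment lengths:
  [0,18): 18 bp
  [18,21): 3 bp
  [21,35): 14 bp
  [35,37): 2 bp
  [37,46): 9 bp
  [46,51): 5 bp
  [51,78): 27 bp
  [78,89): 11 bp
  [89,101): 12 bp
  [101,107): 6 bp

[2,3,5,6,9,11,12,14,18,27]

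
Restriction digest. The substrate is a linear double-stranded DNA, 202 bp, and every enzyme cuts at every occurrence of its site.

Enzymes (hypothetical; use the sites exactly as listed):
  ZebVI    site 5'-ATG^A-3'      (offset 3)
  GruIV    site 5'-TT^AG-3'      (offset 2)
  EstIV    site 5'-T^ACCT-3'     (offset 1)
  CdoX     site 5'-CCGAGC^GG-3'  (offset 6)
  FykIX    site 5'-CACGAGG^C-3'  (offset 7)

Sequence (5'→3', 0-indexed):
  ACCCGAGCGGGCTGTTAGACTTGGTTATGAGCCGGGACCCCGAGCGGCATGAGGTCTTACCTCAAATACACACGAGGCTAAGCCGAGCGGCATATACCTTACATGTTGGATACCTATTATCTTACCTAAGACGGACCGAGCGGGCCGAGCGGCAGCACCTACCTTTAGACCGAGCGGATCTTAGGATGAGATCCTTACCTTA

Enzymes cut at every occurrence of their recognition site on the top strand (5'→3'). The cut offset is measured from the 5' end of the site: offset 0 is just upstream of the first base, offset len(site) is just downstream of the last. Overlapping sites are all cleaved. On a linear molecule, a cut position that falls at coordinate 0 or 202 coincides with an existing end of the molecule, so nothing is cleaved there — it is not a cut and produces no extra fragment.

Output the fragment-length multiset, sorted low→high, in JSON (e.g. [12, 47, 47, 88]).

[6,6,6,6,7,7,7,8,8,8,9,9,10,11,12,13,16,16,18,19]

Site scan:
  ZebVI (ATGA, off=3): starts [26, 48, 185] → cuts [29, 51, 188]
  GruIV (TTAG, off=2): starts [14, 164, 180] → cuts [16, 166, 182]
  EstIV (TACCT, off=1): starts [57, 94, 110, 122, 159, 195] → cuts [58, 95, 111, 123, 160, 196]
  CdoX (CCGAGCGG, off=6): starts [2, 39, 82, 135, 144, 169] → cuts [8, 45, 88, 141, 150, 175]
  FykIX (CACGAGGC, off=7): starts [70] → cuts [77]

All cut coordinates (distinct, sorted): [8, 16, 29, 45, 51, 58, 77, 88, 95, 111, 123, 141, 150, 160, 166, 175, 182, 188, 196]

Fragment lengths:
  [0,8): 8 bp
  [8,16): 8 bp
  [16,29): 13 bp
  [29,45): 16 bp
  [45,51): 6 bp
  [51,58): 7 bp
  [58,77): 19 bp
  [77,88): 11 bp
  [88,95): 7 bp
  [95,111): 16 bp
  [111,123): 12 bp
  [123,141): 18 bp
  [141,150): 9 bp
  [150,160): 10 bp
  [160,166): 6 bp
  [166,175): 9 bp
  [175,182): 7 bp
  [182,188): 6 bp
  [188,196): 8 bp
  [196,202): 6 bp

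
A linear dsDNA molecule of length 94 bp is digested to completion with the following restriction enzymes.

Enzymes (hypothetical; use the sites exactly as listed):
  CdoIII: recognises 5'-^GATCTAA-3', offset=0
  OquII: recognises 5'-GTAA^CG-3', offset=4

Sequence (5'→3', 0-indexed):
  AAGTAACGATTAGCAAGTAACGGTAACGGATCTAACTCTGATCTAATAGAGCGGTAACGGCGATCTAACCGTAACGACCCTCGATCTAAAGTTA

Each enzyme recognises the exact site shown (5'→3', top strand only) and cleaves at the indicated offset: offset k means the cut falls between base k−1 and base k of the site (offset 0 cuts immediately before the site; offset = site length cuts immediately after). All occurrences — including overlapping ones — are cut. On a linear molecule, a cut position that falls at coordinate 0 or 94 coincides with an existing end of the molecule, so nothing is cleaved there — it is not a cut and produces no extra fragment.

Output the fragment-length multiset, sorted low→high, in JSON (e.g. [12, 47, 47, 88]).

[2,4,6,6,8,11,12,13,14,18]

Scan for sites:
  CdoIII GATCTAA/0: at [28, 39, 61, 82] ⇒ [28, 39, 61, 82]
  OquII GTAACG/4: at [2, 16, 22, 53, 70] ⇒ [6, 20, 26, 57, 74]

Pooled cuts: [6, 20, 26, 28, 39, 57, 61, 74, 82]

Fragment lengths:
  [0,6): 6 bp
  [6,20): 14 bp
  [20,26): 6 bp
  [26,28): 2 bp
  [28,39): 11 bp
  [39,57): 18 bp
  [57,61): 4 bp
  [61,74): 13 bp
  [74,82): 8 bp
  [82,94): 12 bp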